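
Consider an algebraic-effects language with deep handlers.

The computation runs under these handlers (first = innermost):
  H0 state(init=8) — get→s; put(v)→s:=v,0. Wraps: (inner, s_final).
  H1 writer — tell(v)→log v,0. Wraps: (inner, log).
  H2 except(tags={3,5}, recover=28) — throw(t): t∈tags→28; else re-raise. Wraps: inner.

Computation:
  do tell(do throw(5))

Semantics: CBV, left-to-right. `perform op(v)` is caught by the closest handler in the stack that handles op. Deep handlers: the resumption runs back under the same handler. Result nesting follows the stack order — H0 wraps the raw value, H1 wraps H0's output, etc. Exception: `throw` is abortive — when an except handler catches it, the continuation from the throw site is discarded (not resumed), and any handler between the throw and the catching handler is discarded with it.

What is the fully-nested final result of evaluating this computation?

Evaluation trace:
throw(5) @ H2 caught ⇒ 28
= 28

Answer: 28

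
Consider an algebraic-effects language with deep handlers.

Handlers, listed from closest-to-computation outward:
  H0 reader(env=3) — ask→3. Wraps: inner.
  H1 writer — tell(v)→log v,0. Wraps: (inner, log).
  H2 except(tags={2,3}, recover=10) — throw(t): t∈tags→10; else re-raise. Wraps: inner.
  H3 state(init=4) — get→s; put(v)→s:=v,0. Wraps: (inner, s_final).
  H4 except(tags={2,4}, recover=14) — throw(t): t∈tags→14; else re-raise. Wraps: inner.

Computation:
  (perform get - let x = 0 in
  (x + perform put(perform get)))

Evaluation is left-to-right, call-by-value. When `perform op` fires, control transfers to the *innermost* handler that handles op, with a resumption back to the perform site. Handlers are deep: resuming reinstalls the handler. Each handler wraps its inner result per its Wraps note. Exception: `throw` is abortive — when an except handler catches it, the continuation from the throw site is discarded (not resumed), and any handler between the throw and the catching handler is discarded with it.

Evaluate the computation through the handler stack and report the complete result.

Step-by-step:
get @ H3 ⇒ 4
get @ H3 ⇒ 4
put(4) @ H3 ⇒ s:=4
H0 returns 4
H1 returns (4, ())
H2 returns (4, ())
H3 returns ((4, ()), 4)
H4 returns ((4, ()), 4)
= ((4, ()), 4)

Answer: ((4, ()), 4)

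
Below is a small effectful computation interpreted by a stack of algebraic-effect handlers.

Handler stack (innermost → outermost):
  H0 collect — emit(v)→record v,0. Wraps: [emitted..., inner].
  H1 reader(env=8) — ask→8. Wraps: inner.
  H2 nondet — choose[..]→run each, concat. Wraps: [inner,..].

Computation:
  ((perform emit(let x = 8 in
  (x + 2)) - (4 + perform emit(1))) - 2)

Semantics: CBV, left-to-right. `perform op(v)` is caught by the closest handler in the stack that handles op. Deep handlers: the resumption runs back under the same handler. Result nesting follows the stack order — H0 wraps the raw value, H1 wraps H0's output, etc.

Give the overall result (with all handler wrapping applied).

Answer: [[10, 1, -6]]

Step-by-step:
emit(10) @ H0 ⇒ out+=10
emit(1) @ H0 ⇒ out+=1
H0 returns [10, 1, -6]
H1 returns [10, 1, -6]
H2 returns [[10, 1, -6]]
= [[10, 1, -6]]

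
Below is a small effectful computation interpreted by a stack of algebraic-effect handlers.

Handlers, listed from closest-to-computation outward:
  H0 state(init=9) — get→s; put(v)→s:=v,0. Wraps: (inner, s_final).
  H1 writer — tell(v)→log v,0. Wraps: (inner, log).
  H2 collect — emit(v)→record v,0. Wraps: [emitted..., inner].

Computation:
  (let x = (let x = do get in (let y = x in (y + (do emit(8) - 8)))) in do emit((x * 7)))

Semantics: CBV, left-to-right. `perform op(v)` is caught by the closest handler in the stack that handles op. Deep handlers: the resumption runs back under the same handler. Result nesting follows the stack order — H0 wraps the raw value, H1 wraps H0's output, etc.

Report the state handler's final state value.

Answer: 9

Step-by-step:
get @ H0 ⇒ 9
emit(8) @ H2 ⇒ out+=8
emit(7) @ H2 ⇒ out+=7
H0 returns (0, 9)
H1 returns ((0, 9), ())
H2 returns [8, 7, ((0, 9), ())]
= [8, 7, ((0, 9), ())]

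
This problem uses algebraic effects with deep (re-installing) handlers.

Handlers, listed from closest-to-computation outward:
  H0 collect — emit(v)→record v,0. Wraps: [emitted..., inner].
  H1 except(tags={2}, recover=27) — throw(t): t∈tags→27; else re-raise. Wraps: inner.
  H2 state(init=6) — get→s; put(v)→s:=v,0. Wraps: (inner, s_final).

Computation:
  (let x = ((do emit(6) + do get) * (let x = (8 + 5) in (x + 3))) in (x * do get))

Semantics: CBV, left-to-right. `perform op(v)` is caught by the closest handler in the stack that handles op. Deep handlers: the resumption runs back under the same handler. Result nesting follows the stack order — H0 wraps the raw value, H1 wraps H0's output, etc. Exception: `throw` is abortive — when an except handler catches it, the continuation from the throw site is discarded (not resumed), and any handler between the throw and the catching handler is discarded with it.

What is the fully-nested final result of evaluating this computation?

Evaluation trace:
emit(6) @ H0 ⇒ out+=6
get @ H2 ⇒ 6
get @ H2 ⇒ 6
H0 returns [6, 576]
H1 returns [6, 576]
H2 returns ([6, 576], 6)
= ([6, 576], 6)

Answer: ([6, 576], 6)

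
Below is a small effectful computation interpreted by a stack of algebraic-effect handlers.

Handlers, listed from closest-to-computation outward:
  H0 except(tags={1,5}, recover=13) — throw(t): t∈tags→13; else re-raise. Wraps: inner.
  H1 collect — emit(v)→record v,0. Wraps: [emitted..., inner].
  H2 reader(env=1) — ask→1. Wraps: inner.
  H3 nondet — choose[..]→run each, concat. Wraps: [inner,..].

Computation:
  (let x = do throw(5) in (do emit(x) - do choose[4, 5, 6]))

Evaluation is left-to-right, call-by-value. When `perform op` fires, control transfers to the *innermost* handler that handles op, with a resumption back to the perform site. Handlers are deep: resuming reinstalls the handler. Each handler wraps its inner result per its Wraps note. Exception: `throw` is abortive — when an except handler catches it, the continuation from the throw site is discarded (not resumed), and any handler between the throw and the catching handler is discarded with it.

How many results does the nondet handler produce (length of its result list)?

Step-by-step:
throw(5) @ H0 caught ⇒ 13
H1 returns [13]
H2 returns [13]
H3 returns [[13]]
= [[13]]

Answer: 1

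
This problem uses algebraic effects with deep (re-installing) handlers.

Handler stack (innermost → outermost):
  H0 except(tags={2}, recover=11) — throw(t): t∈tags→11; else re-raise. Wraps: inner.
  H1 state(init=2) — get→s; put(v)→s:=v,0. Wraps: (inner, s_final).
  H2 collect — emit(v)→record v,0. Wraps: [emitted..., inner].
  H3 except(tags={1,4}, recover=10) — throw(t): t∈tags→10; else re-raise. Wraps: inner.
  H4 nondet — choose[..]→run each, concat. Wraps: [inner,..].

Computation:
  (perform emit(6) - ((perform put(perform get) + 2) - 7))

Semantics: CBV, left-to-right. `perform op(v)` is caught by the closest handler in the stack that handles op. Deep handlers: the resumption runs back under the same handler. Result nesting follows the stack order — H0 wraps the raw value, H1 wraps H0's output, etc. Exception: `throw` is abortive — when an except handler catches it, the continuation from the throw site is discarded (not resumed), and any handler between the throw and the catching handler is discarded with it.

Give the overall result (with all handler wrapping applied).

Working:
emit(6) @ H2 ⇒ out+=6
get @ H1 ⇒ 2
put(2) @ H1 ⇒ s:=2
H0 returns 5
H1 returns (5, 2)
H2 returns [6, (5, 2)]
H3 returns [6, (5, 2)]
H4 returns [[6, (5, 2)]]
= [[6, (5, 2)]]

Answer: [[6, (5, 2)]]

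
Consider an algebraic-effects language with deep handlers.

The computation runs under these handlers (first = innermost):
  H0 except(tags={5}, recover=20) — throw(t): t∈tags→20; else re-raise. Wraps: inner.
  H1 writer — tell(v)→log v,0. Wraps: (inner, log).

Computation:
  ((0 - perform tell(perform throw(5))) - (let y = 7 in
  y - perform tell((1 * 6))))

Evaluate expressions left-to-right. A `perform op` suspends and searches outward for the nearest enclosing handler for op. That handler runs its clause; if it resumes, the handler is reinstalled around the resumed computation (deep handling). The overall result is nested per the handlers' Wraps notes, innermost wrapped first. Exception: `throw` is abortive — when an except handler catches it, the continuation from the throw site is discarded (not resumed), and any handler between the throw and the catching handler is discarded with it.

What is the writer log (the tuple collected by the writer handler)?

Answer: ()

Evaluation trace:
throw(5) @ H0 caught ⇒ 20
H1 returns (20, ())
= (20, ())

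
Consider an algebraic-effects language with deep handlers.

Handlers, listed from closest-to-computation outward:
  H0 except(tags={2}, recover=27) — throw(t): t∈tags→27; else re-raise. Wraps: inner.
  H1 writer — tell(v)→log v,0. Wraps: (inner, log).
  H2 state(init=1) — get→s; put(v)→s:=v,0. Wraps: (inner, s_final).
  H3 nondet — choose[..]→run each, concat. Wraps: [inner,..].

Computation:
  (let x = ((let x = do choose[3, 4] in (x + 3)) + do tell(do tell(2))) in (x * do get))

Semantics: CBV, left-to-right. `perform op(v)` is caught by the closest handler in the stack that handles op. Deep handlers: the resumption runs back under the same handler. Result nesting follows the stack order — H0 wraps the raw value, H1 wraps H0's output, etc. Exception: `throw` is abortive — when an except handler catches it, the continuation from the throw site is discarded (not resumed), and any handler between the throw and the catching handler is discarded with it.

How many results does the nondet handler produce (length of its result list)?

Answer: 2

Step-by-step:
choose[3, 4] @ H3
  branch[0] choose=3:
    tell(2) @ H1 ⇒ log+=2
    tell(0) @ H1 ⇒ log+=0
    get @ H2 ⇒ 1
    H0 returns 6
    H1 returns (6, (2, 0))
    H2 returns ((6, (2, 0)), 1)
    H3 returns [((6, (2, 0)), 1)]
  branch[1] choose=4:
    tell(2) @ H1 ⇒ log+=2
    tell(0) @ H1 ⇒ log+=0
    get @ H2 ⇒ 1
    H0 returns 7
    H1 returns (7, (2, 0))
    H2 returns ((7, (2, 0)), 1)
    H3 returns [((7, (2, 0)), 1)]
= [((6, (2, 0)), 1), ((7, (2, 0)), 1)]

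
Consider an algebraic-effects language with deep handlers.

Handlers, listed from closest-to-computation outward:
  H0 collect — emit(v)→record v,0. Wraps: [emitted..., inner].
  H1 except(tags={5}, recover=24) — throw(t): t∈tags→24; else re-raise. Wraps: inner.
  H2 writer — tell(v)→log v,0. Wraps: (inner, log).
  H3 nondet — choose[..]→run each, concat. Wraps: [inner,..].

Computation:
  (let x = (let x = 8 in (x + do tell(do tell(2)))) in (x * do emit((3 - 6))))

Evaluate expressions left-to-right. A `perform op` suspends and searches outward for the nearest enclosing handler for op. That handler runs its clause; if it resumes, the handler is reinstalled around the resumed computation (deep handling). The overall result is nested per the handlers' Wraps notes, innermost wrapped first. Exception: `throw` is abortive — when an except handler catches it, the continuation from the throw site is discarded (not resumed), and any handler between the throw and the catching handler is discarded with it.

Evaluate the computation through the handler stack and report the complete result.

Working:
tell(2) @ H2 ⇒ log+=2
tell(0) @ H2 ⇒ log+=0
emit(-3) @ H0 ⇒ out+=-3
H0 returns [-3, 0]
H1 returns [-3, 0]
H2 returns ([-3, 0], (2, 0))
H3 returns [([-3, 0], (2, 0))]
= [([-3, 0], (2, 0))]

Answer: [([-3, 0], (2, 0))]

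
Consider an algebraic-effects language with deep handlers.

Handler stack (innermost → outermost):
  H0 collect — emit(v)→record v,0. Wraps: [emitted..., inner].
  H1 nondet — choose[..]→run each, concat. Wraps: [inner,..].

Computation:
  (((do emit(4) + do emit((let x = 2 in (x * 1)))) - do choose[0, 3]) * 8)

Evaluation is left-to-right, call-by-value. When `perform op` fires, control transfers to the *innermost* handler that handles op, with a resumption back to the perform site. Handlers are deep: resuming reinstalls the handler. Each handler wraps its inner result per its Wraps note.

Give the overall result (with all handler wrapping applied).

Answer: [[4, 2, 0], [4, 2, -24]]

Evaluation trace:
emit(4) @ H0 ⇒ out+=4
emit(2) @ H0 ⇒ out+=2
choose[0, 3] @ H1
  branch[0] choose=0:
    H0 returns [4, 2, 0]
    H1 returns [[4, 2, 0]]
  branch[1] choose=3:
    H0 returns [4, 2, -24]
    H1 returns [[4, 2, -24]]
= [[4, 2, 0], [4, 2, -24]]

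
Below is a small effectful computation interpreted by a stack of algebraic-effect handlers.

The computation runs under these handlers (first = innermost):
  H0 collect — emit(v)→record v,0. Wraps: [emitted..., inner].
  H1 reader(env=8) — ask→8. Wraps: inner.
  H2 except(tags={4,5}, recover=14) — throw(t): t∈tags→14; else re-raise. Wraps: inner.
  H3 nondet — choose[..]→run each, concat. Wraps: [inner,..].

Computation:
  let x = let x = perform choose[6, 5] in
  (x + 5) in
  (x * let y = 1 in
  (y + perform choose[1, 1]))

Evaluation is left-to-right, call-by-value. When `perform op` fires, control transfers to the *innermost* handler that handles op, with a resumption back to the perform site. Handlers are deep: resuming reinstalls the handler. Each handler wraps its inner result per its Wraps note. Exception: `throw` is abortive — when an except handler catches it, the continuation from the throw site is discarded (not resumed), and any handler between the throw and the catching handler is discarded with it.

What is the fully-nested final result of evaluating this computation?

Evaluation trace:
choose[6, 5] @ H3
  branch[0] choose=6:
    choose[1, 1] @ H3
      branch[0] choose=1:
        H0 returns [22]
        H1 returns [22]
        H2 returns [22]
        H3 returns [[22]]
      branch[1] choose=1:
        H0 returns [22]
        H1 returns [22]
        H2 returns [22]
        H3 returns [[22]]
  branch[1] choose=5:
    choose[1, 1] @ H3
      branch[0] choose=1:
        H0 returns [20]
        H1 returns [20]
        H2 returns [20]
        H3 returns [[20]]
      branch[1] choose=1:
        H0 returns [20]
        H1 returns [20]
        H2 returns [20]
        H3 returns [[20]]
= [[22], [22], [20], [20]]

Answer: [[22], [22], [20], [20]]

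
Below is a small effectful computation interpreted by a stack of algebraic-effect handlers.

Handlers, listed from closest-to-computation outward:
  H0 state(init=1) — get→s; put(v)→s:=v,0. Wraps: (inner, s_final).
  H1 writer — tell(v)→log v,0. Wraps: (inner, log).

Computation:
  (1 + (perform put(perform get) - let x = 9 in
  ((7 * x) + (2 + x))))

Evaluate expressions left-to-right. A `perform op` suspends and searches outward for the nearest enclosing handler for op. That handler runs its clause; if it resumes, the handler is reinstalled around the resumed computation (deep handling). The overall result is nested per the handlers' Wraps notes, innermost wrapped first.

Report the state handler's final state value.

Working:
get @ H0 ⇒ 1
put(1) @ H0 ⇒ s:=1
H0 returns (-73, 1)
H1 returns ((-73, 1), ())
= ((-73, 1), ())

Answer: 1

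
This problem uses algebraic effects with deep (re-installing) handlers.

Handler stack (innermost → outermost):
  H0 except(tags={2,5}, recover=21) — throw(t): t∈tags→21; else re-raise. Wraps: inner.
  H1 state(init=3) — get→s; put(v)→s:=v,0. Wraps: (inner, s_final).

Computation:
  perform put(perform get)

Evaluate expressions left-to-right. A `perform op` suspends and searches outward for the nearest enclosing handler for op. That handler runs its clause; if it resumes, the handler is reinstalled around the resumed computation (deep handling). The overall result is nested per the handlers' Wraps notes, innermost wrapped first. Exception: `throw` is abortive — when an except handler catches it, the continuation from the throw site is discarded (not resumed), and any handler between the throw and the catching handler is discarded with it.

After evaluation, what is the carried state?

Evaluation trace:
get @ H1 ⇒ 3
put(3) @ H1 ⇒ s:=3
H0 returns 0
H1 returns (0, 3)
= (0, 3)

Answer: 3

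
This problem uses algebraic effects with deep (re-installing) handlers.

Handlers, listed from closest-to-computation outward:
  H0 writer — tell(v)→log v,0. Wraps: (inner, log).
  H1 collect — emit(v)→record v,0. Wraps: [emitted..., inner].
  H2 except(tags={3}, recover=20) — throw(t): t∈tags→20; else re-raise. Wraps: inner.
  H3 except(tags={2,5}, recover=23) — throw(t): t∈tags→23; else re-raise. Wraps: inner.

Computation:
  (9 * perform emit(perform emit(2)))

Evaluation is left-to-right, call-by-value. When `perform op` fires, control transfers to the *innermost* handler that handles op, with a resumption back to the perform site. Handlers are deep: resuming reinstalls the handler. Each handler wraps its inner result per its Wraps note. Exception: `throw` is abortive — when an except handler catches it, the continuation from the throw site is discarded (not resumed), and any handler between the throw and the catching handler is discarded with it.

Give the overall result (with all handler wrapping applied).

Working:
emit(2) @ H1 ⇒ out+=2
emit(0) @ H1 ⇒ out+=0
H0 returns (0, ())
H1 returns [2, 0, (0, ())]
H2 returns [2, 0, (0, ())]
H3 returns [2, 0, (0, ())]
= [2, 0, (0, ())]

Answer: [2, 0, (0, ())]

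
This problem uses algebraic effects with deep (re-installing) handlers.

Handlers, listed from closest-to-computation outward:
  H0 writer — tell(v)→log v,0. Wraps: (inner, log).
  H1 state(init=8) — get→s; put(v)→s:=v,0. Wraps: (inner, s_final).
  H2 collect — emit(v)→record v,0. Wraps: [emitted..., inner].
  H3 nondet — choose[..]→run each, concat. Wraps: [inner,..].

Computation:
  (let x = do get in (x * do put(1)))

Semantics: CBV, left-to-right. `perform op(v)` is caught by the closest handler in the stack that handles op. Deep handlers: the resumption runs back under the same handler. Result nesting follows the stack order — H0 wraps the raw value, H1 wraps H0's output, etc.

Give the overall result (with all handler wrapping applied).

Answer: [[((0, ()), 1)]]

Working:
get @ H1 ⇒ 8
put(1) @ H1 ⇒ s:=1
H0 returns (0, ())
H1 returns ((0, ()), 1)
H2 returns [((0, ()), 1)]
H3 returns [[((0, ()), 1)]]
= [[((0, ()), 1)]]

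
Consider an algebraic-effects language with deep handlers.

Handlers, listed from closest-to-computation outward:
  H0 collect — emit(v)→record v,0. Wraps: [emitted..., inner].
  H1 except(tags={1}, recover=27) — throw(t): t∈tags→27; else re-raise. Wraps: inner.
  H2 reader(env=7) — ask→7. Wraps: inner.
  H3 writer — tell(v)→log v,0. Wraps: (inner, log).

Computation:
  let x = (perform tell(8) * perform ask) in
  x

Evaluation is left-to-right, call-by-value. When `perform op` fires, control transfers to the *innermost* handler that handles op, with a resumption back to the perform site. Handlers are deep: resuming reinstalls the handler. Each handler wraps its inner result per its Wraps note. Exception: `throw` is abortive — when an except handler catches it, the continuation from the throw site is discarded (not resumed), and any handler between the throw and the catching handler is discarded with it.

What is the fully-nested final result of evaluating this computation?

Evaluation trace:
tell(8) @ H3 ⇒ log+=8
ask @ H2 ⇒ 7
H0 returns [0]
H1 returns [0]
H2 returns [0]
H3 returns ([0], (8))
= ([0], (8))

Answer: ([0], (8))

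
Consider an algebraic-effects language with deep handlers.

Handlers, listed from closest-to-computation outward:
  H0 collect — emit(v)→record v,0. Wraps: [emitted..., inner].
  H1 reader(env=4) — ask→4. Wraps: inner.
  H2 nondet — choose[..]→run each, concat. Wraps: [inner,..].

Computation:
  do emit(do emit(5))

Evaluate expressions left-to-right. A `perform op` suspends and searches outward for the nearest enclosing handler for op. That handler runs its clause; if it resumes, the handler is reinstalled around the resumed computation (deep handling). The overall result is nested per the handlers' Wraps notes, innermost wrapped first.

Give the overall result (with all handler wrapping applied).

Evaluation trace:
emit(5) @ H0 ⇒ out+=5
emit(0) @ H0 ⇒ out+=0
H0 returns [5, 0, 0]
H1 returns [5, 0, 0]
H2 returns [[5, 0, 0]]
= [[5, 0, 0]]

Answer: [[5, 0, 0]]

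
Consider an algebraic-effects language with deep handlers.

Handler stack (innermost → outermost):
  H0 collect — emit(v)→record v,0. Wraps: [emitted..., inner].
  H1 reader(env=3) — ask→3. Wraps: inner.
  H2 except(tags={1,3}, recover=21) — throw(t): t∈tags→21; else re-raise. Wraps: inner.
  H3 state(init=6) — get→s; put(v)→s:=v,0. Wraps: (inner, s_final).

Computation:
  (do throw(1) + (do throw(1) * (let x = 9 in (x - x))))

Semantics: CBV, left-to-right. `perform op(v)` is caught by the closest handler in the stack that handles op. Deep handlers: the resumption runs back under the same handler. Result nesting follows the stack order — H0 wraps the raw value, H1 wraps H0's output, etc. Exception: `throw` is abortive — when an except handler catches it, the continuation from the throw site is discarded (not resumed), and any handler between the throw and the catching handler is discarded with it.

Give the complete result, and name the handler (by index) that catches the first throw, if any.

Answer: (21, 6) ; first throw caught by: H2

Step-by-step:
throw(1) @ H2 caught ⇒ 21
H3 returns (21, 6)
= (21, 6)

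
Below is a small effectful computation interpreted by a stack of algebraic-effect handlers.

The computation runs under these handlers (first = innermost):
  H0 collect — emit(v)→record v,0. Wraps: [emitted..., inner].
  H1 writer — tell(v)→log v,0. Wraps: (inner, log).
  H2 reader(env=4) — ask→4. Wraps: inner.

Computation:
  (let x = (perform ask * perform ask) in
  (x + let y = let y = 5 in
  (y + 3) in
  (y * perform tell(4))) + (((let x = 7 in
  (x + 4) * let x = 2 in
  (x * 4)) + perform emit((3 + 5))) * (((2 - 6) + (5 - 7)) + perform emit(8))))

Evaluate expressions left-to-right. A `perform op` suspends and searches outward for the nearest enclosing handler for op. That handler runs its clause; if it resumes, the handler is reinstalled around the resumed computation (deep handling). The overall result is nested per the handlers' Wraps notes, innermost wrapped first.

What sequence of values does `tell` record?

Working:
ask @ H2 ⇒ 4
ask @ H2 ⇒ 4
tell(4) @ H1 ⇒ log+=4
emit(8) @ H0 ⇒ out+=8
emit(8) @ H0 ⇒ out+=8
H0 returns [8, 8, -512]
H1 returns ([8, 8, -512], (4))
H2 returns ([8, 8, -512], (4))
= ([8, 8, -512], (4))

Answer: (4)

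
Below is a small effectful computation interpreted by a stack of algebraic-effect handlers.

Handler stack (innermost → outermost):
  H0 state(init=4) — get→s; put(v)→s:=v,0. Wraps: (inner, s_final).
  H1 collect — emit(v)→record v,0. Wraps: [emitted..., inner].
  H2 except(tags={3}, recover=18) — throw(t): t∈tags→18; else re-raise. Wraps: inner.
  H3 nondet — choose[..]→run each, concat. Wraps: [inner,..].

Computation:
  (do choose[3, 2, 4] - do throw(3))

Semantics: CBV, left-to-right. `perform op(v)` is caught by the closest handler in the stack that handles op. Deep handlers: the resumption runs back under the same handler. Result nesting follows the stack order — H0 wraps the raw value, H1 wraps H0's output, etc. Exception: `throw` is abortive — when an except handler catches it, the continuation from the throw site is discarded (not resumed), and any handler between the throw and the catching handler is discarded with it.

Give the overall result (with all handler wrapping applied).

Step-by-step:
choose[3, 2, 4] @ H3
  branch[0] choose=3:
    throw(3) @ H2 caught ⇒ 18
    H3 returns [18]
  branch[1] choose=2:
    throw(3) @ H2 caught ⇒ 18
    H3 returns [18]
  branch[2] choose=4:
    throw(3) @ H2 caught ⇒ 18
    H3 returns [18]
= [18, 18, 18]

Answer: [18, 18, 18]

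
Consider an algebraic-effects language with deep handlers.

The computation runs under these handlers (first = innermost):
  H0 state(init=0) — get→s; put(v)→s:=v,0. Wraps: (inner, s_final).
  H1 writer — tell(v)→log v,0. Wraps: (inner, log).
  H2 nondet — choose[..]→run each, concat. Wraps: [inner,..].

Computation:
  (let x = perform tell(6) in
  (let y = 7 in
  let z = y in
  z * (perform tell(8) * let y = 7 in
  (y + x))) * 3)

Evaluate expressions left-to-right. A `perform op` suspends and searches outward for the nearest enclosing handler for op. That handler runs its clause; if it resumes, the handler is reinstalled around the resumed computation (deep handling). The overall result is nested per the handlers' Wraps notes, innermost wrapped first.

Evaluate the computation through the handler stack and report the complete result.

Evaluation trace:
tell(6) @ H1 ⇒ log+=6
tell(8) @ H1 ⇒ log+=8
H0 returns (0, 0)
H1 returns ((0, 0), (6, 8))
H2 returns [((0, 0), (6, 8))]
= [((0, 0), (6, 8))]

Answer: [((0, 0), (6, 8))]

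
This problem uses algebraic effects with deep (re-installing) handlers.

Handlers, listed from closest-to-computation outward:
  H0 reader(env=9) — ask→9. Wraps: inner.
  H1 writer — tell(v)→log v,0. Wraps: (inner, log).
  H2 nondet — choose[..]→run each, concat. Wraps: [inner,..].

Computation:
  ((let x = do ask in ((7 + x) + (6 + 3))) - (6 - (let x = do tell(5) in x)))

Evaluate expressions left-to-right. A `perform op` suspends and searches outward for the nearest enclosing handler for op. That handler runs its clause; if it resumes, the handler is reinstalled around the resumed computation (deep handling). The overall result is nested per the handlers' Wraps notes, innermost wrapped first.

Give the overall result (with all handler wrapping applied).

Answer: [(19, (5))]

Step-by-step:
ask @ H0 ⇒ 9
tell(5) @ H1 ⇒ log+=5
H0 returns 19
H1 returns (19, (5))
H2 returns [(19, (5))]
= [(19, (5))]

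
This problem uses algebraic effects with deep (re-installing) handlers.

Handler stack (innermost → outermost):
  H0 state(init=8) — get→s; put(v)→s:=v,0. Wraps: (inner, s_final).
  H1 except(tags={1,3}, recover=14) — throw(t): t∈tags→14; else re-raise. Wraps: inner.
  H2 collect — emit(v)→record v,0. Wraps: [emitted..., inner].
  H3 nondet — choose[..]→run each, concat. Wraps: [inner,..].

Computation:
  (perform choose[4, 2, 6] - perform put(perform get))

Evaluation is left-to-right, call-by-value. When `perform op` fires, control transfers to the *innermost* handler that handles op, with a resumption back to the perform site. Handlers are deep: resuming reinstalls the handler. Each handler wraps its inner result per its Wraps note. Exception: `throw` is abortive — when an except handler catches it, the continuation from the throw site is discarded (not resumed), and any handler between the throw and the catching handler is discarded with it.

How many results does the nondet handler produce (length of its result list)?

Answer: 3

Step-by-step:
choose[4, 2, 6] @ H3
  branch[0] choose=4:
    get @ H0 ⇒ 8
    put(8) @ H0 ⇒ s:=8
    H0 returns (4, 8)
    H1 returns (4, 8)
    H2 returns [(4, 8)]
    H3 returns [[(4, 8)]]
  branch[1] choose=2:
    get @ H0 ⇒ 8
    put(8) @ H0 ⇒ s:=8
    H0 returns (2, 8)
    H1 returns (2, 8)
    H2 returns [(2, 8)]
    H3 returns [[(2, 8)]]
  branch[2] choose=6:
    get @ H0 ⇒ 8
    put(8) @ H0 ⇒ s:=8
    H0 returns (6, 8)
    H1 returns (6, 8)
    H2 returns [(6, 8)]
    H3 returns [[(6, 8)]]
= [[(4, 8)], [(2, 8)], [(6, 8)]]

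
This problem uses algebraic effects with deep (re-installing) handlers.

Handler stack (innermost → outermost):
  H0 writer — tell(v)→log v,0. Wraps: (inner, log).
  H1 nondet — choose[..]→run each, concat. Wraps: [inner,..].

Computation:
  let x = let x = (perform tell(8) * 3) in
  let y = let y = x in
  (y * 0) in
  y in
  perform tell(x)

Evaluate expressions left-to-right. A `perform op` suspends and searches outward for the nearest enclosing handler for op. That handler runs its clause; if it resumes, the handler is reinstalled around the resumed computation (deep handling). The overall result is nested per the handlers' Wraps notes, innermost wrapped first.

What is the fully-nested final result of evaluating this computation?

Answer: [(0, (8, 0))]

Evaluation trace:
tell(8) @ H0 ⇒ log+=8
tell(0) @ H0 ⇒ log+=0
H0 returns (0, (8, 0))
H1 returns [(0, (8, 0))]
= [(0, (8, 0))]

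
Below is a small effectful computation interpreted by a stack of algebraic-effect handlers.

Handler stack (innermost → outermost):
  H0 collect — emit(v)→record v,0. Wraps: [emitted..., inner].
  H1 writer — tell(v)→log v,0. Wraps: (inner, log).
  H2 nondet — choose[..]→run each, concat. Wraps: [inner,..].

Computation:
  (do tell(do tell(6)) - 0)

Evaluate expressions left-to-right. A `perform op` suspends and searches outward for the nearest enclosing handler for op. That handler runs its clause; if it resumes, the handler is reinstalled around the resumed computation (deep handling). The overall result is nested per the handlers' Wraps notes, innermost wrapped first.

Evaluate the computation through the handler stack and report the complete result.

Working:
tell(6) @ H1 ⇒ log+=6
tell(0) @ H1 ⇒ log+=0
H0 returns [0]
H1 returns ([0], (6, 0))
H2 returns [([0], (6, 0))]
= [([0], (6, 0))]

Answer: [([0], (6, 0))]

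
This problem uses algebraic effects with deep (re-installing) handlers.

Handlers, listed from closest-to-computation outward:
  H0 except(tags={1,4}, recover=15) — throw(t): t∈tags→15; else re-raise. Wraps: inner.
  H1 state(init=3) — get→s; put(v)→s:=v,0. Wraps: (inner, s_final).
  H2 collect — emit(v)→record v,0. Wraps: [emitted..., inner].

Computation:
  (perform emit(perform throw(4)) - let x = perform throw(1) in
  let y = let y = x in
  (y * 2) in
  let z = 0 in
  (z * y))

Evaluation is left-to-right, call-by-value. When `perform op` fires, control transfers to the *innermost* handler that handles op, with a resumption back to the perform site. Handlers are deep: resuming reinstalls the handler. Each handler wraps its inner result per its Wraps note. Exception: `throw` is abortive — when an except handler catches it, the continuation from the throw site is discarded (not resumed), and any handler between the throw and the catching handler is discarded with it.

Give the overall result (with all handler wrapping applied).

Step-by-step:
throw(4) @ H0 caught ⇒ 15
H1 returns (15, 3)
H2 returns [(15, 3)]
= [(15, 3)]

Answer: [(15, 3)]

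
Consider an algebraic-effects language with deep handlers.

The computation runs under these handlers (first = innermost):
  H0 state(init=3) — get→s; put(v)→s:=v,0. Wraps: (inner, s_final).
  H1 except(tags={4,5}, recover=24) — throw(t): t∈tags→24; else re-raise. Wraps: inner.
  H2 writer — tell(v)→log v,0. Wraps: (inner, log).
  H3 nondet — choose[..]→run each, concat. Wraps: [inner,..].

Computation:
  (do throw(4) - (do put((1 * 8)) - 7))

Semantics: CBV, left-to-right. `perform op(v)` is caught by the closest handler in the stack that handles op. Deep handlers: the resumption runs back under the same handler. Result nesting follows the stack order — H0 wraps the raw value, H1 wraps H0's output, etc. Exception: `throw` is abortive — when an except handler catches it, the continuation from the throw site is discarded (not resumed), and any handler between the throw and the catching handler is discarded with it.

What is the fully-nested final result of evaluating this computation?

Step-by-step:
throw(4) @ H1 caught ⇒ 24
H2 returns (24, ())
H3 returns [(24, ())]
= [(24, ())]

Answer: [(24, ())]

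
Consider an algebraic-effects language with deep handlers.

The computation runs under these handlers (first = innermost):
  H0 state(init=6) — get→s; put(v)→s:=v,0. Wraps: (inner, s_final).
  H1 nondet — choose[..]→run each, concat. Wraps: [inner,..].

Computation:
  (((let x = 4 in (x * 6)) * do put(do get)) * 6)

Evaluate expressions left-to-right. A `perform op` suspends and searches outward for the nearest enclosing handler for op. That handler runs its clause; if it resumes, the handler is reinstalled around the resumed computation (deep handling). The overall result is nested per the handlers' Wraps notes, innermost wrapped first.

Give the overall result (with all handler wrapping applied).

Step-by-step:
get @ H0 ⇒ 6
put(6) @ H0 ⇒ s:=6
H0 returns (0, 6)
H1 returns [(0, 6)]
= [(0, 6)]

Answer: [(0, 6)]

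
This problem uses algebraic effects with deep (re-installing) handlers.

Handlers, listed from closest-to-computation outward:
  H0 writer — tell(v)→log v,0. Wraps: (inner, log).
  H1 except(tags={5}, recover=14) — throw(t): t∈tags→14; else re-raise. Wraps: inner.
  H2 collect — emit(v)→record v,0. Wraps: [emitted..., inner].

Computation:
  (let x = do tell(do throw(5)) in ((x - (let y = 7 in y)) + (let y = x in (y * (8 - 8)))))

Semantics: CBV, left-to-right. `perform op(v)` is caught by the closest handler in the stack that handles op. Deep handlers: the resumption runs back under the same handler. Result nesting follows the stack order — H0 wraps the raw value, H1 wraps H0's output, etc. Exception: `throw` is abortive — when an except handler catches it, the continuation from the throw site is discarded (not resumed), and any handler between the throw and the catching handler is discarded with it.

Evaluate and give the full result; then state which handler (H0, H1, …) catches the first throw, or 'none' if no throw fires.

Working:
throw(5) @ H1 caught ⇒ 14
H2 returns [14]
= [14]

Answer: [14] ; first throw caught by: H1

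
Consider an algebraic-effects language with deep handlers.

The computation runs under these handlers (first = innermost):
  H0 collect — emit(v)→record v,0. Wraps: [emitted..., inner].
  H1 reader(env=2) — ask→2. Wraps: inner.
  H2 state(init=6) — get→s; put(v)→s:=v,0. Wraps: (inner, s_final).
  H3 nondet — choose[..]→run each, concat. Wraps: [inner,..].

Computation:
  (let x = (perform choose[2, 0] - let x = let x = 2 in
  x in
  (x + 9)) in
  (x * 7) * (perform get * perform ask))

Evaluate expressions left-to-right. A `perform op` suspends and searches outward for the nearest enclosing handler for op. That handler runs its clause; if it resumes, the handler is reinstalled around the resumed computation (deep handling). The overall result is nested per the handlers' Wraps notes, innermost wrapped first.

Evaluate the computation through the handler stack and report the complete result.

Step-by-step:
choose[2, 0] @ H3
  branch[0] choose=2:
    get @ H2 ⇒ 6
    ask @ H1 ⇒ 2
    H0 returns [-756]
    H1 returns [-756]
    H2 returns ([-756], 6)
    H3 returns [([-756], 6)]
  branch[1] choose=0:
    get @ H2 ⇒ 6
    ask @ H1 ⇒ 2
    H0 returns [-924]
    H1 returns [-924]
    H2 returns ([-924], 6)
    H3 returns [([-924], 6)]
= [([-756], 6), ([-924], 6)]

Answer: [([-756], 6), ([-924], 6)]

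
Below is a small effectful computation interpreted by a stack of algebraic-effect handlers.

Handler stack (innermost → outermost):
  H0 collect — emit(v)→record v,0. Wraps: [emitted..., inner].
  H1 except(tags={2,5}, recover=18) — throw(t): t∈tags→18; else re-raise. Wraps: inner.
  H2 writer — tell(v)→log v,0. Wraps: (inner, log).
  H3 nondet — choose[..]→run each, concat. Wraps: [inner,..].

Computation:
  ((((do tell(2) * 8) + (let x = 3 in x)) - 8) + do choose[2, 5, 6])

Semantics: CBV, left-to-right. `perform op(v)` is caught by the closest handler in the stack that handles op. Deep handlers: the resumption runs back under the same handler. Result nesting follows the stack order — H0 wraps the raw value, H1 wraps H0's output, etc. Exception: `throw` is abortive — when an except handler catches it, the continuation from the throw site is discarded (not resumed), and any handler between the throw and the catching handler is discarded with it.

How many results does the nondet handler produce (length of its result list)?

Answer: 3

Evaluation trace:
tell(2) @ H2 ⇒ log+=2
choose[2, 5, 6] @ H3
  branch[0] choose=2:
    H0 returns [-3]
    H1 returns [-3]
    H2 returns ([-3], (2))
    H3 returns [([-3], (2))]
  branch[1] choose=5:
    H0 returns [0]
    H1 returns [0]
    H2 returns ([0], (2))
    H3 returns [([0], (2))]
  branch[2] choose=6:
    H0 returns [1]
    H1 returns [1]
    H2 returns ([1], (2))
    H3 returns [([1], (2))]
= [([-3], (2)), ([0], (2)), ([1], (2))]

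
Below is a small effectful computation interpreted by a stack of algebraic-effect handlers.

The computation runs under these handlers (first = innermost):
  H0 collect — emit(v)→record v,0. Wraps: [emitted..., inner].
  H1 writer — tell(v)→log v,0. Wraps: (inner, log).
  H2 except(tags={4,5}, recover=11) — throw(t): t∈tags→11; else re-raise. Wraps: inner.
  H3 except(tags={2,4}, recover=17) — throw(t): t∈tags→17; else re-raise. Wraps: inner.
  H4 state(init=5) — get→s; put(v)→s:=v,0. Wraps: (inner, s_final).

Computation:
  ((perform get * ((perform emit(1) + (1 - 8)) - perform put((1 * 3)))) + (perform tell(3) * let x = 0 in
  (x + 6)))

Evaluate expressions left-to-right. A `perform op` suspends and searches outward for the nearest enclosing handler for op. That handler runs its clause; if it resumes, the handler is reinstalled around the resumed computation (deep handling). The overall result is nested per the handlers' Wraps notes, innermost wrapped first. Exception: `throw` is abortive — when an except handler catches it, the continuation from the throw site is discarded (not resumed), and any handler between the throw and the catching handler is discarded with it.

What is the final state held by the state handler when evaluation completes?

Answer: 3

Evaluation trace:
get @ H4 ⇒ 5
emit(1) @ H0 ⇒ out+=1
put(3) @ H4 ⇒ s:=3
tell(3) @ H1 ⇒ log+=3
H0 returns [1, -35]
H1 returns ([1, -35], (3))
H2 returns ([1, -35], (3))
H3 returns ([1, -35], (3))
H4 returns (([1, -35], (3)), 3)
= (([1, -35], (3)), 3)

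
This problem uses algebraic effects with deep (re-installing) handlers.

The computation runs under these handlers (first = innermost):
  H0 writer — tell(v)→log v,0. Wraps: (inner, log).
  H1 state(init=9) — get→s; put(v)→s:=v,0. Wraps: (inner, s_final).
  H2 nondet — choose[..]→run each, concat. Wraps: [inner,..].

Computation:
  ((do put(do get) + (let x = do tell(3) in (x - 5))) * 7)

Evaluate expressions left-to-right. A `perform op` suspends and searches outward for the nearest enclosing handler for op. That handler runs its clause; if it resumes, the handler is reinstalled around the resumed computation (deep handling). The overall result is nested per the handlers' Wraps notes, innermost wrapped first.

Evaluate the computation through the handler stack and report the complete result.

Answer: [((-35, (3)), 9)]

Working:
get @ H1 ⇒ 9
put(9) @ H1 ⇒ s:=9
tell(3) @ H0 ⇒ log+=3
H0 returns (-35, (3))
H1 returns ((-35, (3)), 9)
H2 returns [((-35, (3)), 9)]
= [((-35, (3)), 9)]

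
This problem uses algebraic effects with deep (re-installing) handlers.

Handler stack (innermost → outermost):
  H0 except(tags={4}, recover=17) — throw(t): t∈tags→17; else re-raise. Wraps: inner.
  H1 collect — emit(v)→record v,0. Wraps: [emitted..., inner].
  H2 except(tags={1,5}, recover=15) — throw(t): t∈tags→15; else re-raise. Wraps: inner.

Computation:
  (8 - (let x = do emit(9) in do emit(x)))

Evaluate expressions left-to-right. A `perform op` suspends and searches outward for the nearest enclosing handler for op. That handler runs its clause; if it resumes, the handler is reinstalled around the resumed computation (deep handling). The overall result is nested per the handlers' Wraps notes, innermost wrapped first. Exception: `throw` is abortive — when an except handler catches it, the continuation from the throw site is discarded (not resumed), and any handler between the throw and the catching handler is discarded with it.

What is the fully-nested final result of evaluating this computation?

Step-by-step:
emit(9) @ H1 ⇒ out+=9
emit(0) @ H1 ⇒ out+=0
H0 returns 8
H1 returns [9, 0, 8]
H2 returns [9, 0, 8]
= [9, 0, 8]

Answer: [9, 0, 8]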